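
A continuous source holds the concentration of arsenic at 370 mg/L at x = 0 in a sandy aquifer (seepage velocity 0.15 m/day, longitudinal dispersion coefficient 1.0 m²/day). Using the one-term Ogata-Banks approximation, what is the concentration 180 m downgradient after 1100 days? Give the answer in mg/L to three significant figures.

For a continuous step input, C/C₀ ≈ ½·erfc((x−vt)/(2√(Dt))).
vt = 0.15 × 1100 = 165 m and 2√(Dt) = 2√(1.0 × 1100) = 66.33 m.
Argument (x−vt)/(2√(Dt)) = (180 − 165)/66.33 = 0.2261; ½·erfc(0.2261) = 0.3746.
C = 370 × 0.3746 = 139 mg/L.

139 mg/L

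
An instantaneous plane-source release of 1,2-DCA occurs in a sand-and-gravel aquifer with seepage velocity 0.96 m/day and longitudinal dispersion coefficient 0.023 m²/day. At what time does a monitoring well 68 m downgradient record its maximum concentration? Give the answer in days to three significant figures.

For the 1D instantaneous-source solution, setting ∂C/∂t = 0 at fixed x gives v²t² + 2Dt − x² = 0, so t = (√(D² + v²x²) − D)/v².
√(D² + v²x²) = √(0.023² + 0.96² × 68²) = 65.28; v² = 0.9216.
t = (65.28 − 0.023)/0.9216 = 70.8 days (vs. the pure-advection estimate x/v = 70.8 d).

70.8 days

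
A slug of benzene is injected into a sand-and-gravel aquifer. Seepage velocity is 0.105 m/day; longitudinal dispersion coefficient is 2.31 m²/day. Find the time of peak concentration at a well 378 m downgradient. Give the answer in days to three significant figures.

For the 1D instantaneous-source solution, setting ∂C/∂t = 0 at fixed x gives v²t² + 2Dt − x² = 0, so t = (√(D² + v²x²) − D)/v².
√(D² + v²x²) = √(2.31² + 0.105² × 378²) = 39.76; v² = 0.011025.
t = (39.76 − 2.31)/0.011025 = 3400 days (vs. the pure-advection estimate x/v = 3600 d).

3400 days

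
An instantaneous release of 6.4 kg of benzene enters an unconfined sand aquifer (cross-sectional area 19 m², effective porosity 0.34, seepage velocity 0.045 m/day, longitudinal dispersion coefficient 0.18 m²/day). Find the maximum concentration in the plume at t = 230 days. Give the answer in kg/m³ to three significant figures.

0.0434 kg/m³

The peak of an instantaneous 1D plume sits at x = vt; there the Gaussian factor is 1 and C_max = M/(n_e·A·√(4πDt)), where n_e·A is the pore area the mass is dissolved in.
√(4πDt) = √(4π × 0.18 × 230) = 22.81 m, so C_max = 6.4/(0.34 × 19 × 22.81) = 0.0434 kg/m³.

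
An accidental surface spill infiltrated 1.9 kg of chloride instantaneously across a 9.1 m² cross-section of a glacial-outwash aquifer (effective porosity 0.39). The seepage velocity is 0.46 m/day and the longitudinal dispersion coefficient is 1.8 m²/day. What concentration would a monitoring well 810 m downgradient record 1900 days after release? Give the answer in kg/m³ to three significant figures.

For an instantaneous plane source, C(x,t) = M/(n_e·A·√(4πDt)) · exp(−(x−vt)²/(4Dt)), with n_e·A the pore (flow) area.
Plume center vt = 0.46 × 1900 = 874 m, so the well at 810 m is 64 m upgradient of the peak.
√(4πDt) = 207.3 m, giving peak height M/(n_e·A·√(4πDt)) = 1.9/(0.39 × 9.1 × 207.3) = 0.002583 kg/m³.
(x−vt)²/(4Dt) = (-64)²/(4 × 1.8 × 1900) = 0.2994; exp(−0.2994) = 0.7413.
C = 0.002583 × 0.7413 = 0.00191 kg/m³.

0.00191 kg/m³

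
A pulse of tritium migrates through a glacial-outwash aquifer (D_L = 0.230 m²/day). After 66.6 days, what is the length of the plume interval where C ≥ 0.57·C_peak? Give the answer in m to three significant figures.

The plume is Gaussian with σ = √(2Dt) = √(2 × 0.230 × 66.6) = 5.535 m.
C/C_peak = exp(−Δx²/(2σ²)) = 0.57 ⇒ Δx = σ·√(−2 ln 0.57) = 5.535 × 1.060 = 5.867 m.
Width = 2Δx = 11.7 m.

11.7 m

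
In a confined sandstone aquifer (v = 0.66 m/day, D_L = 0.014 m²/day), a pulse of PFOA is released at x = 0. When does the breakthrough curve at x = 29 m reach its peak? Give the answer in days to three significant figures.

For the 1D instantaneous-source solution, setting ∂C/∂t = 0 at fixed x gives v²t² + 2Dt − x² = 0, so t = (√(D² + v²x²) − D)/v².
√(D² + v²x²) = √(0.014² + 0.66² × 29²) = 19.14; v² = 0.4356.
t = (19.14 − 0.014)/0.4356 = 43.9 days (vs. the pure-advection estimate x/v = 43.9 d).

43.9 days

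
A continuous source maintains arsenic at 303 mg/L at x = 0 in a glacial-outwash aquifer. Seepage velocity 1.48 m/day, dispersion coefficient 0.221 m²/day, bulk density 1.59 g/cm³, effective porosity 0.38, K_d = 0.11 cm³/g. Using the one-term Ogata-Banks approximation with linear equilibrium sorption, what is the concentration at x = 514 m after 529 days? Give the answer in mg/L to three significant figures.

Retardation factor R = 1 + ρ_b·K_d/n = 1 + 1.59 × 0.11/0.38 = 1.460.
Sorption retards both mechanisms: v_R = v/R = 1.014 m/day, D_R = D/R = 0.1514 m²/day.
v_R·t = 1.014 × 529 = 536.406 m; 2√(D_R t) = 17.90 m; argument = (514 − 536.406)/17.90 = -1.252.
C = C₀ × ½·erfc(-1.252) = 303 × 0.9617 = 291 mg/L.

291 mg/L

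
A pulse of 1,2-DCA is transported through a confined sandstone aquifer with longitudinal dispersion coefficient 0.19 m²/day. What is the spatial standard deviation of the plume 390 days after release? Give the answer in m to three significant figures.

12.2 m

Dispersive spreading gives a Gaussian with σ² = 2Dt; advection only shifts the center.
σ = √(2 × 0.19 × 390) = 12.2 m.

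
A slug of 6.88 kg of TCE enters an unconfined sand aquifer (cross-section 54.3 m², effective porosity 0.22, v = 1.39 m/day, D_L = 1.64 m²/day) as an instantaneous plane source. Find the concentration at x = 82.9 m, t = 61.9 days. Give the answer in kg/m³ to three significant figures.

0.0157 kg/m³

For an instantaneous plane source, C(x,t) = M/(n_e·A·√(4πDt)) · exp(−(x−vt)²/(4Dt)), with n_e·A the pore (flow) area.
Plume center vt = 1.39 × 61.9 = 86.041 m, so the well at 82.9 m is 3.141 m upgradient of the peak.
√(4πDt) = 35.72 m, giving peak height M/(n_e·A·√(4πDt)) = 6.88/(0.22 × 54.3 × 35.72) = 0.01612 kg/m³.
(x−vt)²/(4Dt) = (-3.141)²/(4 × 1.64 × 61.9) = 0.02430; exp(−0.02430) = 0.9760.
C = 0.01612 × 0.9760 = 0.0157 kg/m³.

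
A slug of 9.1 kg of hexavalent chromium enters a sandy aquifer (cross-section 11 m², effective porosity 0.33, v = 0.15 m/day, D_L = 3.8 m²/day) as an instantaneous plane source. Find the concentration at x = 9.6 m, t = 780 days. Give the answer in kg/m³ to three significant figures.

For an instantaneous plane source, C(x,t) = M/(n_e·A·√(4πDt)) · exp(−(x−vt)²/(4Dt)), with n_e·A the pore (flow) area.
Plume center vt = 0.15 × 780 = 117 m, so the well at 9.6 m is 107.4 m upgradient of the peak.
√(4πDt) = 193.0 m, giving peak height M/(n_e·A·√(4πDt)) = 9.1/(0.33 × 11 × 193.0) = 0.01299 kg/m³.
(x−vt)²/(4Dt) = (-107.4)²/(4 × 3.8 × 780) = 0.9729; exp(−0.9729) = 0.3780.
C = 0.01299 × 0.3780 = 0.00491 kg/m³.

0.00491 kg/m³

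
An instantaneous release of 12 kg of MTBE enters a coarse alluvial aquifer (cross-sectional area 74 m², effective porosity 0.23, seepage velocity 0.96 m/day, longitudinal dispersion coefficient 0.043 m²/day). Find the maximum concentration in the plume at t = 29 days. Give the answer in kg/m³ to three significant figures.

The peak of an instantaneous 1D plume sits at x = vt; there the Gaussian factor is 1 and C_max = M/(n_e·A·√(4πDt)), where n_e·A is the pore area the mass is dissolved in.
√(4πDt) = √(4π × 0.043 × 29) = 3.959 m, so C_max = 12/(0.23 × 74 × 3.959) = 0.178 kg/m³.

0.178 kg/m³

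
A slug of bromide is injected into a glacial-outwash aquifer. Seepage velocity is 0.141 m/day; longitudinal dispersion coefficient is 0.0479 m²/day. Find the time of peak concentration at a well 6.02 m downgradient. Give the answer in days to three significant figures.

40.4 days

For the 1D instantaneous-source solution, setting ∂C/∂t = 0 at fixed x gives v²t² + 2Dt − x² = 0, so t = (√(D² + v²x²) − D)/v².
√(D² + v²x²) = √(0.0479² + 0.141² × 6.02²) = 0.8502; v² = 0.019881.
t = (0.8502 − 0.0479)/0.019881 = 40.4 days (vs. the pure-advection estimate x/v = 42.7 d).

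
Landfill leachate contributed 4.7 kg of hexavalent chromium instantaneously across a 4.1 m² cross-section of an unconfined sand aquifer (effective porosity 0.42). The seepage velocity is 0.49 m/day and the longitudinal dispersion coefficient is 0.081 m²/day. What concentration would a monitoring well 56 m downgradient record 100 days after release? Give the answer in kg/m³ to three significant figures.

For an instantaneous plane source, C(x,t) = M/(n_e·A·√(4πDt)) · exp(−(x−vt)²/(4Dt)), with n_e·A the pore (flow) area.
Plume center vt = 0.49 × 100 = 49 m, so the well at 56 m is 7 m downgradient of the peak.
√(4πDt) = 10.09 m, giving peak height M/(n_e·A·√(4πDt)) = 4.7/(0.42 × 4.1 × 10.09) = 0.2705 kg/m³.
(x−vt)²/(4Dt) = (7)²/(4 × 0.081 × 100) = 1.512; exp(−1.512) = 0.2205.
C = 0.2705 × 0.2205 = 0.0596 kg/m³.

0.0596 kg/m³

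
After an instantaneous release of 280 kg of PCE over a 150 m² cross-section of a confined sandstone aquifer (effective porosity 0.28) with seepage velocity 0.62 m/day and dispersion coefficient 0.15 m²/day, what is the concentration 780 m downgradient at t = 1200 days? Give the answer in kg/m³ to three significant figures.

0.0232 kg/m³

For an instantaneous plane source, C(x,t) = M/(n_e·A·√(4πDt)) · exp(−(x−vt)²/(4Dt)), with n_e·A the pore (flow) area.
Plume center vt = 0.62 × 1200 = 744 m, so the well at 780 m is 36 m downgradient of the peak.
√(4πDt) = 47.56 m, giving peak height M/(n_e·A·√(4πDt)) = 280/(0.28 × 150 × 47.56) = 0.1402 kg/m³.
(x−vt)²/(4Dt) = (36)²/(4 × 0.15 × 1200) = 1.800; exp(−1.800) = 0.1653.
C = 0.1402 × 0.1653 = 0.0232 kg/m³.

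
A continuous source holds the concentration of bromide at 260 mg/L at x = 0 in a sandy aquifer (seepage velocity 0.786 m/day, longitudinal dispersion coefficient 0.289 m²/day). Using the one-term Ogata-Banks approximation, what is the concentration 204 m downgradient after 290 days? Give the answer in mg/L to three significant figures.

For a continuous step input, C/C₀ ≈ ½·erfc((x−vt)/(2√(Dt))).
vt = 0.786 × 290 = 227.94 m and 2√(Dt) = 2√(0.289 × 290) = 18.31 m.
Argument (x−vt)/(2√(Dt)) = (204 − 227.94)/18.31 = -1.307; ½·erfc(-1.307) = 0.9677.
C = 260 × 0.9677 = 252 mg/L.

252 mg/L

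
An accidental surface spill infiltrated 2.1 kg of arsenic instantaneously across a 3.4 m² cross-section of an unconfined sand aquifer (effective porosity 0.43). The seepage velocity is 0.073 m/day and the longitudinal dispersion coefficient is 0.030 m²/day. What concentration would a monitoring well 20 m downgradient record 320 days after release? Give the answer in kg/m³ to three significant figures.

0.0975 kg/m³

For an instantaneous plane source, C(x,t) = M/(n_e·A·√(4πDt)) · exp(−(x−vt)²/(4Dt)), with n_e·A the pore (flow) area.
Plume center vt = 0.073 × 320 = 23.36 m, so the well at 20 m is 3.36 m upgradient of the peak.
√(4πDt) = 10.98 m, giving peak height M/(n_e·A·√(4πDt)) = 2.1/(0.43 × 3.4 × 10.98) = 0.1308 kg/m³.
(x−vt)²/(4Dt) = (-3.36)²/(4 × 0.030 × 320) = 0.2940; exp(−0.2940) = 0.7453.
C = 0.1308 × 0.7453 = 0.0975 kg/m³.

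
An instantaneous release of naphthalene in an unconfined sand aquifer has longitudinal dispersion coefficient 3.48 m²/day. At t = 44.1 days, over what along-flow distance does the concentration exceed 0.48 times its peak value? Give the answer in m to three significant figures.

42.5 m

The plume is Gaussian with σ = √(2Dt) = √(2 × 3.48 × 44.1) = 17.52 m.
C/C_peak = exp(−Δx²/(2σ²)) = 0.48 ⇒ Δx = σ·√(−2 ln 0.48) = 17.52 × 1.212 = 21.23 m.
Width = 2Δx = 42.5 m.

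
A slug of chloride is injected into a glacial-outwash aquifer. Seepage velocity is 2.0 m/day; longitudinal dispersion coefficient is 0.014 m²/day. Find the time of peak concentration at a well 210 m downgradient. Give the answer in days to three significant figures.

105 days

For the 1D instantaneous-source solution, setting ∂C/∂t = 0 at fixed x gives v²t² + 2Dt − x² = 0, so t = (√(D² + v²x²) − D)/v².
√(D² + v²x²) = √(0.014² + 2.0² × 210²) = 420.0; v² = 4.
t = (420.0 − 0.014)/4 = 105 days (vs. the pure-advection estimate x/v = 105 d).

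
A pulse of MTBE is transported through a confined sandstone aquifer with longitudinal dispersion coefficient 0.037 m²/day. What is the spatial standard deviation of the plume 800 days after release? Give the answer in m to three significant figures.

Dispersive spreading gives a Gaussian with σ² = 2Dt; advection only shifts the center.
σ = √(2 × 0.037 × 800) = 7.69 m.

7.69 m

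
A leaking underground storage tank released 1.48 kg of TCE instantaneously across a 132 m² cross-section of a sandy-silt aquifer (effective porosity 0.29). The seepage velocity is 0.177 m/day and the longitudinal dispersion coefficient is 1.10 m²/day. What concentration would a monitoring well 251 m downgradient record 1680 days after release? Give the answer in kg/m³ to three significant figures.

For an instantaneous plane source, C(x,t) = M/(n_e·A·√(4πDt)) · exp(−(x−vt)²/(4Dt)), with n_e·A the pore (flow) area.
Plume center vt = 0.177 × 1680 = 297.36 m, so the well at 251 m is 46.36 m upgradient of the peak.
√(4πDt) = 152.4 m, giving peak height M/(n_e·A·√(4πDt)) = 1.48/(0.29 × 132 × 152.4) = 0.0002537 kg/m³.
(x−vt)²/(4Dt) = (-46.36)²/(4 × 1.10 × 1680) = 0.2908; exp(−0.2908) = 0.7477.
C = 0.0002537 × 0.7477 = 0.000190 kg/m³.

0.000190 kg/m³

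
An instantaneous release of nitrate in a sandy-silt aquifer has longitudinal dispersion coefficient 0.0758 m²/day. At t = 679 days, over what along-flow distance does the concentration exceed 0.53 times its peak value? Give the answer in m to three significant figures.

The plume is Gaussian with σ = √(2Dt) = √(2 × 0.0758 × 679) = 10.15 m.
C/C_peak = exp(−Δx²/(2σ²)) = 0.53 ⇒ Δx = σ·√(−2 ln 0.53) = 10.15 × 1.127 = 11.44 m.
Width = 2Δx = 22.9 m.

22.9 m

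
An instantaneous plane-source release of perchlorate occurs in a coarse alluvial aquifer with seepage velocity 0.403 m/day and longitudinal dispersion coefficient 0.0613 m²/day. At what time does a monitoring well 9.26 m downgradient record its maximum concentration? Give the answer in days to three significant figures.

For the 1D instantaneous-source solution, setting ∂C/∂t = 0 at fixed x gives v²t² + 2Dt − x² = 0, so t = (√(D² + v²x²) − D)/v².
√(D² + v²x²) = √(0.0613² + 0.403² × 9.26²) = 3.732; v² = 0.162409.
t = (3.732 − 0.0613)/0.162409 = 22.6 days (vs. the pure-advection estimate x/v = 23.0 d).

22.6 days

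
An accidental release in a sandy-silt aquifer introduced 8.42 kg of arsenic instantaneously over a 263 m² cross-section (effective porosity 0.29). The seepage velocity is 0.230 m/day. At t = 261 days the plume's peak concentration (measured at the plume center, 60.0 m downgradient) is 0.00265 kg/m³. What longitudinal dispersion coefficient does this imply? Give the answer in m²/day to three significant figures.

At the plume center C_max = M/(n_e·A·√(4πDt)), so D = M²/(4πt·(n_e·A·C_max)²).
n_e·A·C_max = 0.29 × 263 × 0.00265 = 0.2021 kg/m.
D = 8.42²/(4π × 261 × 0.2021²) = 0.529 m²/day.

0.529 m²/day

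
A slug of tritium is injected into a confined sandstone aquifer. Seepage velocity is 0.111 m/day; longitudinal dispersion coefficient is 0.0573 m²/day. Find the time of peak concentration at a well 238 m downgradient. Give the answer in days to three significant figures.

2140 days

For the 1D instantaneous-source solution, setting ∂C/∂t = 0 at fixed x gives v²t² + 2Dt − x² = 0, so t = (√(D² + v²x²) − D)/v².
√(D² + v²x²) = √(0.0573² + 0.111² × 238²) = 26.42; v² = 0.012321.
t = (26.42 − 0.0573)/0.012321 = 2140 days (vs. the pure-advection estimate x/v = 2140 d).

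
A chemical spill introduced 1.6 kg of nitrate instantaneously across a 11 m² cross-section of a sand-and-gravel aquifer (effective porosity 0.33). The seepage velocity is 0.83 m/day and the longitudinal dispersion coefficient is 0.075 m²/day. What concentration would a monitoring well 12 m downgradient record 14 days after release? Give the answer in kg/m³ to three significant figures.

For an instantaneous plane source, C(x,t) = M/(n_e·A·√(4πDt)) · exp(−(x−vt)²/(4Dt)), with n_e·A the pore (flow) area.
Plume center vt = 0.83 × 14 = 11.62 m, so the well at 12 m is 0.38 m downgradient of the peak.
√(4πDt) = 3.632 m, giving peak height M/(n_e·A·√(4πDt)) = 1.6/(0.33 × 11 × 3.632) = 0.1214 kg/m³.
(x−vt)²/(4Dt) = (0.38)²/(4 × 0.075 × 14) = 0.03438; exp(−0.03438) = 0.9662.
C = 0.1214 × 0.9662 = 0.117 kg/m³.

0.117 kg/m³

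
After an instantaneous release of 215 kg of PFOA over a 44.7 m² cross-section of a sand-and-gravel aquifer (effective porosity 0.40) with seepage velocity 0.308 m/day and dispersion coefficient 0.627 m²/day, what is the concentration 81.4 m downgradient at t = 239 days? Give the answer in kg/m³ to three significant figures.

For an instantaneous plane source, C(x,t) = M/(n_e·A·√(4πDt)) · exp(−(x−vt)²/(4Dt)), with n_e·A the pore (flow) area.
Plume center vt = 0.308 × 239 = 73.612 m, so the well at 81.4 m is 7.788 m downgradient of the peak.
√(4πDt) = 43.39 m, giving peak height M/(n_e·A·√(4πDt)) = 215/(0.40 × 44.7 × 43.39) = 0.2771 kg/m³.
(x−vt)²/(4Dt) = (7.788)²/(4 × 0.627 × 239) = 0.1012; exp(−0.1012) = 0.9038.
C = 0.2771 × 0.9038 = 0.250 kg/m³.

0.250 kg/m³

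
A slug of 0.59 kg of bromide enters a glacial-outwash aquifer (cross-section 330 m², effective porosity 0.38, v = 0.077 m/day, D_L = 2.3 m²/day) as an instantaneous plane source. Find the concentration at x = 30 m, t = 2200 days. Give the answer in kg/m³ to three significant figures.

7.14e-06 kg/m³

For an instantaneous plane source, C(x,t) = M/(n_e·A·√(4πDt)) · exp(−(x−vt)²/(4Dt)), with n_e·A the pore (flow) area.
Plume center vt = 0.077 × 2200 = 169.4 m, so the well at 30 m is 139.4 m upgradient of the peak.
√(4πDt) = 252.2 m, giving peak height M/(n_e·A·√(4πDt)) = 0.59/(0.38 × 330 × 252.2) = 1.866e-05 kg/m³.
(x−vt)²/(4Dt) = (-139.4)²/(4 × 2.3 × 2200) = 0.9601; exp(−0.9601) = 0.3829.
C = 1.866e-05 × 0.3829 = 7.14e-06 kg/m³.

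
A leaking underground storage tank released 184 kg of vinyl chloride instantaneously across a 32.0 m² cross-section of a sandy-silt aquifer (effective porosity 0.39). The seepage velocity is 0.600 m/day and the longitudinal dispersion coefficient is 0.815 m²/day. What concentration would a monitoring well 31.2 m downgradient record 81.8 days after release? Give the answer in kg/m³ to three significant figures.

0.154 kg/m³

For an instantaneous plane source, C(x,t) = M/(n_e·A·√(4πDt)) · exp(−(x−vt)²/(4Dt)), with n_e·A the pore (flow) area.
Plume center vt = 0.600 × 81.8 = 49.08 m, so the well at 31.2 m is 17.88 m upgradient of the peak.
√(4πDt) = 28.94 m, giving peak height M/(n_e·A·√(4πDt)) = 184/(0.39 × 32.0 × 28.94) = 0.5095 kg/m³.
(x−vt)²/(4Dt) = (-17.88)²/(4 × 0.815 × 81.8) = 1.199; exp(−1.199) = 0.3015.
C = 0.5095 × 0.3015 = 0.154 kg/m³.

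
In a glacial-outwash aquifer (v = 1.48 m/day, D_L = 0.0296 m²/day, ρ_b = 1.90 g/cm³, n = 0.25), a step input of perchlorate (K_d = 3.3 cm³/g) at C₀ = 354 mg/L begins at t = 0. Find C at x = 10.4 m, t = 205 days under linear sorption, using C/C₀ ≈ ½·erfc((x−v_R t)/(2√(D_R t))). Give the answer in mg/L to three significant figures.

Retardation factor R = 1 + ρ_b·K_d/n = 1 + 1.90 × 3.3/0.25 = 26.08.
Sorption retards both mechanisms: v_R = v/R = 0.05675 m/day, D_R = D/R = 0.001135 m²/day.
v_R·t = 0.05675 × 205 = 11.63375 m; 2√(D_R t) = 0.9647 m; argument = (10.4 − 11.63375)/0.9647 = -1.279.
C = C₀ × ½·erfc(-1.279) = 354 × 0.9648 = 342 mg/L.

342 mg/L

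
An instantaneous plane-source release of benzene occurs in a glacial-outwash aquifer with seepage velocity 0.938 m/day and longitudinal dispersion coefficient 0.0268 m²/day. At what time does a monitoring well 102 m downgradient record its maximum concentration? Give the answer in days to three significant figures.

For the 1D instantaneous-source solution, setting ∂C/∂t = 0 at fixed x gives v²t² + 2Dt − x² = 0, so t = (√(D² + v²x²) − D)/v².
√(D² + v²x²) = √(0.0268² + 0.938² × 102²) = 95.68; v² = 0.879844.
t = (95.68 − 0.0268)/0.879844 = 109 days (vs. the pure-advection estimate x/v = 109 d).

109 days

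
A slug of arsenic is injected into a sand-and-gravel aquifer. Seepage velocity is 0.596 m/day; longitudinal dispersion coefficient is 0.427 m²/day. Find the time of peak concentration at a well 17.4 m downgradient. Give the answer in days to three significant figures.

For the 1D instantaneous-source solution, setting ∂C/∂t = 0 at fixed x gives v²t² + 2Dt − x² = 0, so t = (√(D² + v²x²) − D)/v².
√(D² + v²x²) = √(0.427² + 0.596² × 17.4²) = 10.38; v² = 0.355216.
t = (10.38 − 0.427)/0.355216 = 28.0 days (vs. the pure-advection estimate x/v = 29.2 d).

28.0 days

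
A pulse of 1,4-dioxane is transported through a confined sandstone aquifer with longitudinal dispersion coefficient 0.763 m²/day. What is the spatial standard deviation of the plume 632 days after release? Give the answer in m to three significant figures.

31.1 m

Dispersive spreading gives a Gaussian with σ² = 2Dt; advection only shifts the center.
σ = √(2 × 0.763 × 632) = 31.1 m.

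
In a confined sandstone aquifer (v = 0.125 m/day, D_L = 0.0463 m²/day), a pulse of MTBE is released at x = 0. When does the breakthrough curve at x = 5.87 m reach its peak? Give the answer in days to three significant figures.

For the 1D instantaneous-source solution, setting ∂C/∂t = 0 at fixed x gives v²t² + 2Dt − x² = 0, so t = (√(D² + v²x²) − D)/v².
√(D² + v²x²) = √(0.0463² + 0.125² × 5.87²) = 0.7352; v² = 0.015625.
t = (0.7352 − 0.0463)/0.015625 = 44.1 days (vs. the pure-advection estimate x/v = 47.0 d).

44.1 days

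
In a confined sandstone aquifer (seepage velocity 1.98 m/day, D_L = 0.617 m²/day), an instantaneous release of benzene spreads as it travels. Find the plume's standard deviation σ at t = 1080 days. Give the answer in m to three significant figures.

Dispersive spreading gives a Gaussian with σ² = 2Dt; advection only shifts the center.
σ = √(2 × 0.617 × 1080) = 36.5 m.

36.5 m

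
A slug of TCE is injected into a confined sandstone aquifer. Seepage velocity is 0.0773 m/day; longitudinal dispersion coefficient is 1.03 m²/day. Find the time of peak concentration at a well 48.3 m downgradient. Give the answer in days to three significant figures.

For the 1D instantaneous-source solution, setting ∂C/∂t = 0 at fixed x gives v²t² + 2Dt − x² = 0, so t = (√(D² + v²x²) − D)/v².
√(D² + v²x²) = √(1.03² + 0.0773² × 48.3²) = 3.873; v² = 0.00597529.
t = (3.873 − 1.03)/0.00597529 = 476 days (vs. the pure-advection estimate x/v = 625 d).

476 days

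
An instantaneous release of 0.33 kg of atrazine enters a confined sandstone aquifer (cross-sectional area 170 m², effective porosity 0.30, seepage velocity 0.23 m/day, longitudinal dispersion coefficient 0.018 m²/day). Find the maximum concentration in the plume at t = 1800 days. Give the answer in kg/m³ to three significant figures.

The peak of an instantaneous 1D plume sits at x = vt; there the Gaussian factor is 1 and C_max = M/(n_e·A·√(4πDt)), where n_e·A is the pore area the mass is dissolved in.
√(4πDt) = √(4π × 0.018 × 1800) = 20.18 m, so C_max = 0.33/(0.30 × 170 × 20.18) = 0.000321 kg/m³.

0.000321 kg/m³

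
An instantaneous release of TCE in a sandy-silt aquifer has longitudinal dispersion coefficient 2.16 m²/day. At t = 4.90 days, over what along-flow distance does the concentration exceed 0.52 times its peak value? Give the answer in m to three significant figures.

The plume is Gaussian with σ = √(2Dt) = √(2 × 2.16 × 4.90) = 4.601 m.
C/C_peak = exp(−Δx²/(2σ²)) = 0.52 ⇒ Δx = σ·√(−2 ln 0.52) = 4.601 × 1.144 = 5.264 m.
Width = 2Δx = 10.5 m.

10.5 m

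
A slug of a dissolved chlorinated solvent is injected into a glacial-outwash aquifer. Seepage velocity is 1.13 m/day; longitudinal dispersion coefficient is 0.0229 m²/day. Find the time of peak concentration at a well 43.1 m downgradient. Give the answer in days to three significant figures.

For the 1D instantaneous-source solution, setting ∂C/∂t = 0 at fixed x gives v²t² + 2Dt − x² = 0, so t = (√(D² + v²x²) − D)/v².
√(D² + v²x²) = √(0.0229² + 1.13² × 43.1²) = 48.70; v² = 1.2769.
t = (48.70 − 0.0229)/1.2769 = 38.1 days (vs. the pure-advection estimate x/v = 38.1 d).

38.1 days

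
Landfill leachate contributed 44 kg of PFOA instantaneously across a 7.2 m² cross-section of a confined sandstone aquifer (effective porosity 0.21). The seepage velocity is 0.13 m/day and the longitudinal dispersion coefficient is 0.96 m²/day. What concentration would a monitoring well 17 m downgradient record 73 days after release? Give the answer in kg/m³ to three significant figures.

For an instantaneous plane source, C(x,t) = M/(n_e·A·√(4πDt)) · exp(−(x−vt)²/(4Dt)), with n_e·A the pore (flow) area.
Plume center vt = 0.13 × 73 = 9.49 m, so the well at 17 m is 7.51 m downgradient of the peak.
√(4πDt) = 29.68 m, giving peak height M/(n_e·A·√(4πDt)) = 44/(0.21 × 7.2 × 29.68) = 0.9805 kg/m³.
(x−vt)²/(4Dt) = (7.51)²/(4 × 0.96 × 73) = 0.2012; exp(−0.2012) = 0.8177.
C = 0.9805 × 0.8177 = 0.802 kg/m³.

0.802 kg/m³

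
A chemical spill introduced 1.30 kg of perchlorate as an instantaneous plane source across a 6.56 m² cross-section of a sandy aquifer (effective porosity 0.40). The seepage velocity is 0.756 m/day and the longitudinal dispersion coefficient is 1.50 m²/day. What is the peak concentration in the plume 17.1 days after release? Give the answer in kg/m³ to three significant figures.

The peak of an instantaneous 1D plume sits at x = vt; there the Gaussian factor is 1 and C_max = M/(n_e·A·√(4πDt)), where n_e·A is the pore area the mass is dissolved in.
√(4πDt) = √(4π × 1.50 × 17.1) = 17.95 m, so C_max = 1.30/(0.40 × 6.56 × 17.95) = 0.0276 kg/m³.

0.0276 kg/m³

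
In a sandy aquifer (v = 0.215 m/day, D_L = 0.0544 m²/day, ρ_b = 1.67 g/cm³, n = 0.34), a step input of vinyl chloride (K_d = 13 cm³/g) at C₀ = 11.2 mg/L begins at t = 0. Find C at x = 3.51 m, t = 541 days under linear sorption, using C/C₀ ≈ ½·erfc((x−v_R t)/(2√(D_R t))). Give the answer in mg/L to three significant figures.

0.401 mg/L

Retardation factor R = 1 + ρ_b·K_d/n = 1 + 1.67 × 13/0.34 = 64.85.
Sorption retards both mechanisms: v_R = v/R = 0.003315 m/day, D_R = D/R = 0.0008389 m²/day.
v_R·t = 0.003315 × 541 = 1.793415 m; 2√(D_R t) = 1.347 m; argument = (3.51 − 1.793415)/1.347 = 1.274.
C = C₀ × ½·erfc(1.274) = 11.2 × 0.03580 = 0.401 mg/L.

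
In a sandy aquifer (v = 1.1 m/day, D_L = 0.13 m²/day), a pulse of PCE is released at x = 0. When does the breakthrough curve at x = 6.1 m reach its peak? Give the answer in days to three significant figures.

For the 1D instantaneous-source solution, setting ∂C/∂t = 0 at fixed x gives v²t² + 2Dt − x² = 0, so t = (√(D² + v²x²) − D)/v².
√(D² + v²x²) = √(0.13² + 1.1² × 6.1²) = 6.711; v² = 1.21.
t = (6.711 − 0.13)/1.21 = 5.44 days (vs. the pure-advection estimate x/v = 5.55 d).

5.44 days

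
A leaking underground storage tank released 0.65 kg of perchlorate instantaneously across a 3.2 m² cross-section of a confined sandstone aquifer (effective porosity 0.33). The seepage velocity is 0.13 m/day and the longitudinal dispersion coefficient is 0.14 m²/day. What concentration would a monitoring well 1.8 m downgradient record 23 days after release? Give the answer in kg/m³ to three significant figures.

For an instantaneous plane source, C(x,t) = M/(n_e·A·√(4πDt)) · exp(−(x−vt)²/(4Dt)), with n_e·A the pore (flow) area.
Plume center vt = 0.13 × 23 = 2.99 m, so the well at 1.8 m is 1.19 m upgradient of the peak.
√(4πDt) = 6.361 m, giving peak height M/(n_e·A·√(4πDt)) = 0.65/(0.33 × 3.2 × 6.361) = 0.09677 kg/m³.
(x−vt)²/(4Dt) = (-1.19)²/(4 × 0.14 × 23) = 0.1099; exp(−0.1099) = 0.8959.
C = 0.09677 × 0.8959 = 0.0867 kg/m³.

0.0867 kg/m³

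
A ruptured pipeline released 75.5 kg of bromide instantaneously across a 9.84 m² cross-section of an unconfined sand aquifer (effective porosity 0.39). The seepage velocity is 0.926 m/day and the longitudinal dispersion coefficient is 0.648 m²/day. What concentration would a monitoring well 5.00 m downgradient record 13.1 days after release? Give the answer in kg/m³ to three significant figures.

For an instantaneous plane source, C(x,t) = M/(n_e·A·√(4πDt)) · exp(−(x−vt)²/(4Dt)), with n_e·A the pore (flow) area.
Plume center vt = 0.926 × 13.1 = 12.1306 m, so the well at 5.00 m is 7.1306 m upgradient of the peak.
√(4πDt) = 10.33 m, giving peak height M/(n_e·A·√(4πDt)) = 75.5/(0.39 × 9.84 × 10.33) = 1.905 kg/m³.
(x−vt)²/(4Dt) = (-7.1306)²/(4 × 0.648 × 13.1) = 1.497; exp(−1.497) = 0.2238.
C = 1.905 × 0.2238 = 0.426 kg/m³.

0.426 kg/m³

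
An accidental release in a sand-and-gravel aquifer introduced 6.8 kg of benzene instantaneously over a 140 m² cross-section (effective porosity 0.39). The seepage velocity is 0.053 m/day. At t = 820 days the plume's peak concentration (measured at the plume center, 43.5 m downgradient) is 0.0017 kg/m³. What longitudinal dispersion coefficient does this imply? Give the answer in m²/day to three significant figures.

0.521 m²/day

At the plume center C_max = M/(n_e·A·√(4πDt)), so D = M²/(4πt·(n_e·A·C_max)²).
n_e·A·C_max = 0.39 × 140 × 0.0017 = 0.09282 kg/m.
D = 6.8²/(4π × 820 × 0.09282²) = 0.521 m²/day.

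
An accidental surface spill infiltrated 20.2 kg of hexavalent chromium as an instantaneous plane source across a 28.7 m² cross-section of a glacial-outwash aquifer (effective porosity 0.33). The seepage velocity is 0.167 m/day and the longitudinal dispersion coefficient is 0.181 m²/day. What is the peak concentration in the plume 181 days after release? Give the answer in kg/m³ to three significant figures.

0.105 kg/m³

The peak of an instantaneous 1D plume sits at x = vt; there the Gaussian factor is 1 and C_max = M/(n_e·A·√(4πDt)), where n_e·A is the pore area the mass is dissolved in.
√(4πDt) = √(4π × 0.181 × 181) = 20.29 m, so C_max = 20.2/(0.33 × 28.7 × 20.29) = 0.105 kg/m³.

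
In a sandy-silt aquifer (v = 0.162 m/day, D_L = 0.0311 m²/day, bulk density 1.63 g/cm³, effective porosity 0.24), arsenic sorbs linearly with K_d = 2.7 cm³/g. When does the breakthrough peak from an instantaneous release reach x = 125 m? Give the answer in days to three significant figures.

Retardation factor R = 1 + ρ_b·K_d/n = 1 + 1.63 × 2.7/0.24 = 19.34.
Sorption retards both mechanisms: v_R = v/R = 0.008376 m/day, D_R = D/R = 0.001608 m²/day.
Peak time from v_R²t² + 2D_R t − x² = 0: t = (√(D_R² + v_R²x²) − D_R)/v_R².
√(D_R² + v_R²x²) = √(0.001608² + 0.008376² × 125²) = 1.047; v_R² = 7.016e-05.
t = (1.047 − 0.001608)/7.016e-05 = 14900 days.

14900 days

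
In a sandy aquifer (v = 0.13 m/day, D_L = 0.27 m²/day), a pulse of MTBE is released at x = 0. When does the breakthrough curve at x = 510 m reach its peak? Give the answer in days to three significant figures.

For the 1D instantaneous-source solution, setting ∂C/∂t = 0 at fixed x gives v²t² + 2Dt − x² = 0, so t = (√(D² + v²x²) − D)/v².
√(D² + v²x²) = √(0.27² + 0.13² × 510²) = 66.30; v² = 0.0169.
t = (66.30 − 0.27)/0.0169 = 3910 days (vs. the pure-advection estimate x/v = 3920 d).

3910 days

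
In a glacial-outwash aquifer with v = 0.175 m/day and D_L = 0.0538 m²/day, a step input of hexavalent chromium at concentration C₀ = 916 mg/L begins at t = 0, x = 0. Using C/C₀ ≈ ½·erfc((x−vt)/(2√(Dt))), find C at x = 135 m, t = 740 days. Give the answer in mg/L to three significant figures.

For a continuous step input, C/C₀ ≈ ½·erfc((x−vt)/(2√(Dt))).
vt = 0.175 × 740 = 129.5 m and 2√(Dt) = 2√(0.0538 × 740) = 12.62 m.
Argument (x−vt)/(2√(Dt)) = (135 − 129.5)/12.62 = 0.4358; ½·erfc(0.4358) = 0.2688.
C = 916 × 0.2688 = 246 mg/L.

246 mg/L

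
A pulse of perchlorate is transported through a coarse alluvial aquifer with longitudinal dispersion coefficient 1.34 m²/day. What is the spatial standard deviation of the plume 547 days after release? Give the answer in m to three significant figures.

38.3 m

Dispersive spreading gives a Gaussian with σ² = 2Dt; advection only shifts the center.
σ = √(2 × 1.34 × 547) = 38.3 m.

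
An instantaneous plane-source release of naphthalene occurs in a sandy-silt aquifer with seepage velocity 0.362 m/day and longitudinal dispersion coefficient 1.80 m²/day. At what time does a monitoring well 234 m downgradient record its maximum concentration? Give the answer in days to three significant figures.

633 days

For the 1D instantaneous-source solution, setting ∂C/∂t = 0 at fixed x gives v²t² + 2Dt − x² = 0, so t = (√(D² + v²x²) − D)/v².
√(D² + v²x²) = √(1.80² + 0.362² × 234²) = 84.73; v² = 0.131044.
t = (84.73 − 1.80)/0.131044 = 633 days (vs. the pure-advection estimate x/v = 646 d).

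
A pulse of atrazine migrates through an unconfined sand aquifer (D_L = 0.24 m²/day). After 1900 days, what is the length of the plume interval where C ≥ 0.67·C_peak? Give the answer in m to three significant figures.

The plume is Gaussian with σ = √(2Dt) = √(2 × 0.24 × 1900) = 30.20 m.
C/C_peak = exp(−Δx²/(2σ²)) = 0.67 ⇒ Δx = σ·√(−2 ln 0.67) = 30.20 × 0.8950 = 27.03 m.
Width = 2Δx = 54.1 m.

54.1 m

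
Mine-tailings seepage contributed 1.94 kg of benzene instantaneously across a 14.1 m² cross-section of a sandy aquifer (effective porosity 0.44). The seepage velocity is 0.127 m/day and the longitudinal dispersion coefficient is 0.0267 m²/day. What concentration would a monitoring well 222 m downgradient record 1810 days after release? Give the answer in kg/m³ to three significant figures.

For an instantaneous plane source, C(x,t) = M/(n_e·A·√(4πDt)) · exp(−(x−vt)²/(4Dt)), with n_e·A the pore (flow) area.
Plume center vt = 0.127 × 1810 = 229.87 m, so the well at 222 m is 7.87 m upgradient of the peak.
√(4πDt) = 24.64 m, giving peak height M/(n_e·A·√(4πDt)) = 1.94/(0.44 × 14.1 × 24.64) = 0.01269 kg/m³.
(x−vt)²/(4Dt) = (-7.87)²/(4 × 0.0267 × 1810) = 0.3204; exp(−0.3204) = 0.7259.
C = 0.01269 × 0.7259 = 0.00921 kg/m³.

0.00921 kg/m³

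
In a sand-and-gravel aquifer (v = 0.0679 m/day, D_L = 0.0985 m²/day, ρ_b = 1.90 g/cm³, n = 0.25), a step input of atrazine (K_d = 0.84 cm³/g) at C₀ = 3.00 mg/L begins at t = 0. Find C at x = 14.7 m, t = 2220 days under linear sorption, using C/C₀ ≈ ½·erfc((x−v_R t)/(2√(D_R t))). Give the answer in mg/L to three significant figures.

2.31 mg/L

Retardation factor R = 1 + ρ_b·K_d/n = 1 + 1.90 × 0.84/0.25 = 7.384.
Sorption retards both mechanisms: v_R = v/R = 0.009196 m/day, D_R = D/R = 0.01334 m²/day.
v_R·t = 0.009196 × 2220 = 20.41512 m; 2√(D_R t) = 10.88 m; argument = (14.7 − 20.41512)/10.88 = -0.5253.
C = C₀ × ½·erfc(-0.5253) = 3.00 × 0.7712 = 2.31 mg/L.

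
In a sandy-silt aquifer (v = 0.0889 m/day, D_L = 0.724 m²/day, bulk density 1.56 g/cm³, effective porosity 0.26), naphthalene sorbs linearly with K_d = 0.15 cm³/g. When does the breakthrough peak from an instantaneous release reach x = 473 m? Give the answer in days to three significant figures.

Retardation factor R = 1 + ρ_b·K_d/n = 1 + 1.56 × 0.15/0.26 = 1.900.
Sorption retards both mechanisms: v_R = v/R = 0.04679 m/day, D_R = D/R = 0.3811 m²/day.
Peak time from v_R²t² + 2D_R t − x² = 0: t = (√(D_R² + v_R²x²) − D_R)/v_R².
√(D_R² + v_R²x²) = √(0.3811² + 0.04679² × 473²) = 22.13; v_R² = 0.002189.
t = (22.13 − 0.3811)/0.002189 = 9940 days.

9940 days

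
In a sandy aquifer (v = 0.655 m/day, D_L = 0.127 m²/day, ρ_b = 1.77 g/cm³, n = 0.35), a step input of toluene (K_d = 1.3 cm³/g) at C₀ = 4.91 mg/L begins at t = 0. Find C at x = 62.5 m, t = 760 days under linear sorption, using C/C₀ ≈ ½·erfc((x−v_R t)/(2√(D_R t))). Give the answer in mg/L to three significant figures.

Retardation factor R = 1 + ρ_b·K_d/n = 1 + 1.77 × 1.3/0.35 = 7.574.
Sorption retards both mechanisms: v_R = v/R = 0.08648 m/day, D_R = D/R = 0.01677 m²/day.
v_R·t = 0.08648 × 760 = 65.7248 m; 2√(D_R t) = 7.140 m; argument = (62.5 − 65.7248)/7.140 = -0.4517.
C = C₀ × ½·erfc(-0.4517) = 4.91 × 0.7385 = 3.63 mg/L.

3.63 mg/L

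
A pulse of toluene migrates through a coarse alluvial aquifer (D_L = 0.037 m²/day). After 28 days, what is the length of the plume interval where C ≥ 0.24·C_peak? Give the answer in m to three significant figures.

4.86 m

The plume is Gaussian with σ = √(2Dt) = √(2 × 0.037 × 28) = 1.439 m.
C/C_peak = exp(−Δx²/(2σ²)) = 0.24 ⇒ Δx = σ·√(−2 ln 0.24) = 1.439 × 1.689 = 2.430 m.
Width = 2Δx = 4.86 m.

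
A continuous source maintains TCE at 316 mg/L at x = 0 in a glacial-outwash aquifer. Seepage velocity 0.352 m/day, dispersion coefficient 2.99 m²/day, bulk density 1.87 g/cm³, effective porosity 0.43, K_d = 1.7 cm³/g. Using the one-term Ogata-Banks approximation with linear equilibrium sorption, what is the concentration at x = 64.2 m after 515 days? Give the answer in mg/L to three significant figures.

Retardation factor R = 1 + ρ_b·K_d/n = 1 + 1.87 × 1.7/0.43 = 8.393.
Sorption retards both mechanisms: v_R = v/R = 0.04194 m/day, D_R = D/R = 0.3562 m²/day.
v_R·t = 0.04194 × 515 = 21.5991 m; 2√(D_R t) = 27.09 m; argument = (64.2 − 21.5991)/27.09 = 1.573.
C = C₀ × ½·erfc(1.573) = 316 × 0.01306 = 4.13 mg/L.

4.13 mg/L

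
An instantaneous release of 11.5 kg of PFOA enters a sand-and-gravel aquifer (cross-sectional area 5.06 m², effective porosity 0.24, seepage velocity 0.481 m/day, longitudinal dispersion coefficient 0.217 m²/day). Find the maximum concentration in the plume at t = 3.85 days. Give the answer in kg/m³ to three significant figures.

2.92 kg/m³

The peak of an instantaneous 1D plume sits at x = vt; there the Gaussian factor is 1 and C_max = M/(n_e·A·√(4πDt)), where n_e·A is the pore area the mass is dissolved in.
√(4πDt) = √(4π × 0.217 × 3.85) = 3.240 m, so C_max = 11.5/(0.24 × 5.06 × 3.240) = 2.92 kg/m³.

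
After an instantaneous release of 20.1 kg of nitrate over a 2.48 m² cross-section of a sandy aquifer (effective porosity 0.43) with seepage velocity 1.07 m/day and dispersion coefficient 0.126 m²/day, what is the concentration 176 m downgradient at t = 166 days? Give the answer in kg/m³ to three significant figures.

For an instantaneous plane source, C(x,t) = M/(n_e·A·√(4πDt)) · exp(−(x−vt)²/(4Dt)), with n_e·A the pore (flow) area.
Plume center vt = 1.07 × 166 = 177.62 m, so the well at 176 m is 1.62 m upgradient of the peak.
√(4πDt) = 16.21 m, giving peak height M/(n_e·A·√(4πDt)) = 20.1/(0.43 × 2.48 × 16.21) = 1.163 kg/m³.
(x−vt)²/(4Dt) = (-1.62)²/(4 × 0.126 × 166) = 0.03137; exp(−0.03137) = 0.9691.
C = 1.163 × 0.9691 = 1.13 kg/m³.

1.13 kg/m³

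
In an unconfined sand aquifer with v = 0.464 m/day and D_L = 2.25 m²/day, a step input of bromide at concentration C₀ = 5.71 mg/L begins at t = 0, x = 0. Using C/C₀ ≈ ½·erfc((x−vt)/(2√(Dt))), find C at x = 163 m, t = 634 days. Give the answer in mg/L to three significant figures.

5.67 mg/L

For a continuous step input, C/C₀ ≈ ½·erfc((x−vt)/(2√(Dt))).
vt = 0.464 × 634 = 294.176 m and 2√(Dt) = 2√(2.25 × 634) = 75.54 m.
Argument (x−vt)/(2√(Dt)) = (163 − 294.176)/75.54 = -1.737; ½·erfc(-1.737) = 0.9930.
C = 5.71 × 0.9930 = 5.67 mg/L.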